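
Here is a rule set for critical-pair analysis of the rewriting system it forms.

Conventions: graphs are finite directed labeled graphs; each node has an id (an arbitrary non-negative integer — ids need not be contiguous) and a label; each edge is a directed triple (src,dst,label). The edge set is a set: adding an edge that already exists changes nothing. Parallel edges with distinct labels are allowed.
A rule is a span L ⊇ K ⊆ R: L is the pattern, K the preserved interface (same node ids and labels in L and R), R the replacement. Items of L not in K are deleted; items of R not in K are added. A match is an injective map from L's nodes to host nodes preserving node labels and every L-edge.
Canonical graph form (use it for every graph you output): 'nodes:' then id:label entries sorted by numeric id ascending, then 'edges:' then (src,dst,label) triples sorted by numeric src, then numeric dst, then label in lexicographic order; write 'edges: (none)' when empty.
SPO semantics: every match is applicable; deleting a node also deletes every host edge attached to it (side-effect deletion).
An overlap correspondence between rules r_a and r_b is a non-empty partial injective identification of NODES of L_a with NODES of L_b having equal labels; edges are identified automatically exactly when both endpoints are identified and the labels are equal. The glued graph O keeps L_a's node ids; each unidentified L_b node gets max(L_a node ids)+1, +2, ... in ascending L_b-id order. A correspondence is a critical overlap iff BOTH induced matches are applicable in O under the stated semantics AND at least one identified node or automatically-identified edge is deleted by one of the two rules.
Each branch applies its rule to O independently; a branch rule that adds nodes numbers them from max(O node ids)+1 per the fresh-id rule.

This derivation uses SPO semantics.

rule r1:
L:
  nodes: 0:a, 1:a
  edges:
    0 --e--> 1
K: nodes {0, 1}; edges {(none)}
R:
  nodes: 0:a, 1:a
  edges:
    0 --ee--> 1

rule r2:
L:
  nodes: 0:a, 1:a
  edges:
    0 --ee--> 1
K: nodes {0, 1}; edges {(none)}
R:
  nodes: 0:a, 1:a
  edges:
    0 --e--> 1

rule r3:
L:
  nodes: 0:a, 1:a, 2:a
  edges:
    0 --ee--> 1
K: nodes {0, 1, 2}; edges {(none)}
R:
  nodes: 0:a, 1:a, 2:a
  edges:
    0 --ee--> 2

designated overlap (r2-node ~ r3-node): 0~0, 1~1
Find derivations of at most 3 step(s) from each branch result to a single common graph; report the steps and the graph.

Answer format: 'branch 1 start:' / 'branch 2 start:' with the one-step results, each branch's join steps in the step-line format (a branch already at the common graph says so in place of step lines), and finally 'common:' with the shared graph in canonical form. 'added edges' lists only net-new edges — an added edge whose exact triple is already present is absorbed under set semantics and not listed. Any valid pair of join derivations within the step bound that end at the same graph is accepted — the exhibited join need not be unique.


branch 1 start:
nodes: 0:a, 1:a, 2:a
edges: (0,1,e)
branch 2 start:
nodes: 0:a, 1:a, 2:a
edges: (0,2,ee)
branch 1 step 1: rule r1; match: 0->0, 1->1; deleted nodes (none); deleted edges (0,1,e); added nodes (none); added edges (0,1,ee); result: nodes: 0:a, 1:a, 2:a edges: (0,1,ee)
branch 2 step 1: rule r3; match: 0->0, 1->2, 2->1; deleted nodes (none); deleted edges (0,2,ee); added nodes (none); added edges (0,1,ee); result: nodes: 0:a, 1:a, 2:a edges: (0,1,ee)
common:
nodes: 0:a, 1:a, 2:a
edges: (0,1,ee)


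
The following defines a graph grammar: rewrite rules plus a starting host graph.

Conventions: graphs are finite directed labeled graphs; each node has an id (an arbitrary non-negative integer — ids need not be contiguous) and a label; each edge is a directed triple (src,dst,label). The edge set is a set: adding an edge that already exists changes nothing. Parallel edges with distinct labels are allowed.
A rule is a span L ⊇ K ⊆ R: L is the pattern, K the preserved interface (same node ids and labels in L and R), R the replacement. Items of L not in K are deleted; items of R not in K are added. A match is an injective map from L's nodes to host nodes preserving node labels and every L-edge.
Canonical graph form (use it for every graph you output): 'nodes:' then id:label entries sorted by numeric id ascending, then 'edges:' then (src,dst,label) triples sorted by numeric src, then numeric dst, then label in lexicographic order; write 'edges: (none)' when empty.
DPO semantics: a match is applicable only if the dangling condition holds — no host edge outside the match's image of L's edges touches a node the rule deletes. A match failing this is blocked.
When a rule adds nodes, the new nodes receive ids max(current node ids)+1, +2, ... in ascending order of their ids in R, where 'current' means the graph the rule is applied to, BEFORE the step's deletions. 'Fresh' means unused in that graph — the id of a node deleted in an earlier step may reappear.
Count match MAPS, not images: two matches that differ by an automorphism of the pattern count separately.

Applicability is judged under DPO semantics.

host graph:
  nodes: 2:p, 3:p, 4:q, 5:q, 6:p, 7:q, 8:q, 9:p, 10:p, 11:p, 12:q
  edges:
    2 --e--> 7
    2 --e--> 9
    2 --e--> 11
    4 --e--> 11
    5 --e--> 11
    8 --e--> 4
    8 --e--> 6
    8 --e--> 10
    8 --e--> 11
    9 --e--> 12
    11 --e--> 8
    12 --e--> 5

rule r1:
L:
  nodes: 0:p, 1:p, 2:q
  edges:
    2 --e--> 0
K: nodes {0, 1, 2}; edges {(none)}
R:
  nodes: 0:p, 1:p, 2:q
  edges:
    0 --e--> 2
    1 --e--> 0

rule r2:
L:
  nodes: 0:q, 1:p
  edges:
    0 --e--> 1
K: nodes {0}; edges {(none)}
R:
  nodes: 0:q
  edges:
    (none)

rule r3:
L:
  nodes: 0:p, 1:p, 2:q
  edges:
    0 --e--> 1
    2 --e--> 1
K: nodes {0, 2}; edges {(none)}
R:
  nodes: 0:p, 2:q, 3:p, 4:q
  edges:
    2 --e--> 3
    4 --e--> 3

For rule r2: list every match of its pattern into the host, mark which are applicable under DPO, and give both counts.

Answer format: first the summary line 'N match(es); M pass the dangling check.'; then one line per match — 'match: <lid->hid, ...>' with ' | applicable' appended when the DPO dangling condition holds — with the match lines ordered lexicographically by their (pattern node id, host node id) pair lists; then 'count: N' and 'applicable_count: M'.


5 match(es); 2 pass the dangling check.
match: 0->4, 1->11
match: 0->5, 1->11
match: 0->8, 1->6 | applicable
match: 0->8, 1->10 | applicable
match: 0->8, 1->11
count: 5
applicable_count: 2


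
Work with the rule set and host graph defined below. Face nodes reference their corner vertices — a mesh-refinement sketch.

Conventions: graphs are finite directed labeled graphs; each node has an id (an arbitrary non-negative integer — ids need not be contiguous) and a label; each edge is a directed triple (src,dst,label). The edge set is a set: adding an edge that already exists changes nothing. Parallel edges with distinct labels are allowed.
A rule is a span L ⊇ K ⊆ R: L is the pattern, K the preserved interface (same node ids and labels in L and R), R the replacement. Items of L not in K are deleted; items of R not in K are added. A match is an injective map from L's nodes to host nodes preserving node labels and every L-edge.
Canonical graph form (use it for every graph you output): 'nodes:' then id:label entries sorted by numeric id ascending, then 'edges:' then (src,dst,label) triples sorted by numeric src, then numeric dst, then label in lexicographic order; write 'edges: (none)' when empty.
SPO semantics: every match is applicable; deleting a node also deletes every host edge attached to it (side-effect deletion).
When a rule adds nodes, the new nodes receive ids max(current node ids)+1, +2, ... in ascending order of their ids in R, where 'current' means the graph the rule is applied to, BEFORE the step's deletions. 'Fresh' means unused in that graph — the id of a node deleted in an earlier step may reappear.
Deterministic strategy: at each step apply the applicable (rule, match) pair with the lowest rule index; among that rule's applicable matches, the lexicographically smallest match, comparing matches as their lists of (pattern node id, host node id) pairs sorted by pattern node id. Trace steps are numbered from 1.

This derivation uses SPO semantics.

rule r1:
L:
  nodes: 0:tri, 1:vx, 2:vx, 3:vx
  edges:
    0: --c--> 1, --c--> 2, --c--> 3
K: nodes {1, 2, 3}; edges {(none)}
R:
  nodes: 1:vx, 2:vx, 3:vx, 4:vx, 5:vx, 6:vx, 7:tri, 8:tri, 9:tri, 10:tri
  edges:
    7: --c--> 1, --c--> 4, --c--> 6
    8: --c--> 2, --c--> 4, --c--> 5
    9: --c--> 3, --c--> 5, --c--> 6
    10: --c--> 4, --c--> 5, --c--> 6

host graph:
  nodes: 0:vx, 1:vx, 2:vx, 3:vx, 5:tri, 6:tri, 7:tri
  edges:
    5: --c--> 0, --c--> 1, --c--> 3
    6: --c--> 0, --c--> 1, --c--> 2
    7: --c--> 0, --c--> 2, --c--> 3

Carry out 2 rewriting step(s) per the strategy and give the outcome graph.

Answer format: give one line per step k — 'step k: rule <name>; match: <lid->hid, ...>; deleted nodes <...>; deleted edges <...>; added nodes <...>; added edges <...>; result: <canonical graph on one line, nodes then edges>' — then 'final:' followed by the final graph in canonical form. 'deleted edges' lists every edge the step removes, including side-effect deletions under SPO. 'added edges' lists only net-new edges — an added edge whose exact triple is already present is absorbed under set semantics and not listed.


step 1: rule r1; match: 0->5, 1->0, 2->1, 3->3; deleted nodes 5; deleted edges (5,0,c); (5,1,c); (5,3,c); added nodes 8, 9, 10, 11, 12, 13, 14; added edges (11,0,c); (11,8,c); (11,10,c); (12,1,c); (12,8,c); (12,9,c); (13,3,c); (13,9,c); (13,10,c); (14,8,c); (14,9,c); (14,10,c); result: nodes: 0:vx, 1:vx, 2:vx, 3:vx, 6:tri, 7:tri, 8:vx, 9:vx, 10:vx, 11:tri, 12:tri, 13:tri, 14:tri edges: (6,0,c); (6,1,c); (6,2,c); (7,0,c); (7,2,c); (7,3,c); (11,0,c); (11,8,c); (11,10,c); (12,1,c); (12,8,c); (12,9,c); (13,3,c); (13,9,c); (13,10,c); (14,8,c); (14,9,c); (14,10,c)
step 2: rule r1; match: 0->6, 1->0, 2->1, 3->2; deleted nodes 6; deleted edges (6,0,c); (6,1,c); (6,2,c); added nodes 15, 16, 17, 18, 19, 20, 21; added edges (18,0,c); (18,15,c); (18,17,c); (19,1,c); (19,15,c); (19,16,c); (20,2,c); (20,16,c); (20,17,c); (21,15,c); (21,16,c); (21,17,c); result: nodes: 0:vx, 1:vx, 2:vx, 3:vx, 7:tri, 8:vx, 9:vx, 10:vx, 11:tri, 12:tri, 13:tri, 14:tri, 15:vx, 16:vx, 17:vx, 18:tri, 19:tri, 20:tri, 21:tri edges: (7,0,c); (7,2,c); (7,3,c); (11,0,c); (11,8,c); (11,10,c); (12,1,c); (12,8,c); (12,9,c); (13,3,c); (13,9,c); (13,10,c); (14,8,c); (14,9,c); (14,10,c); (18,0,c); (18,15,c); (18,17,c); (19,1,c); (19,15,c); (19,16,c); (20,2,c); (20,16,c); (20,17,c); (21,15,c); (21,16,c); (21,17,c)
final:
nodes: 0:vx, 1:vx, 2:vx, 3:vx, 7:tri, 8:vx, 9:vx, 10:vx, 11:tri, 12:tri, 13:tri, 14:tri, 15:vx, 16:vx, 17:vx, 18:tri, 19:tri, 20:tri, 21:tri
edges: (7,0,c); (7,2,c); (7,3,c); (11,0,c); (11,8,c); (11,10,c); (12,1,c); (12,8,c); (12,9,c); (13,3,c); (13,9,c); (13,10,c); (14,8,c); (14,9,c); (14,10,c); (18,0,c); (18,15,c); (18,17,c); (19,1,c); (19,15,c); (19,16,c); (20,2,c); (20,16,c); (20,17,c); (21,15,c); (21,16,c); (21,17,c)


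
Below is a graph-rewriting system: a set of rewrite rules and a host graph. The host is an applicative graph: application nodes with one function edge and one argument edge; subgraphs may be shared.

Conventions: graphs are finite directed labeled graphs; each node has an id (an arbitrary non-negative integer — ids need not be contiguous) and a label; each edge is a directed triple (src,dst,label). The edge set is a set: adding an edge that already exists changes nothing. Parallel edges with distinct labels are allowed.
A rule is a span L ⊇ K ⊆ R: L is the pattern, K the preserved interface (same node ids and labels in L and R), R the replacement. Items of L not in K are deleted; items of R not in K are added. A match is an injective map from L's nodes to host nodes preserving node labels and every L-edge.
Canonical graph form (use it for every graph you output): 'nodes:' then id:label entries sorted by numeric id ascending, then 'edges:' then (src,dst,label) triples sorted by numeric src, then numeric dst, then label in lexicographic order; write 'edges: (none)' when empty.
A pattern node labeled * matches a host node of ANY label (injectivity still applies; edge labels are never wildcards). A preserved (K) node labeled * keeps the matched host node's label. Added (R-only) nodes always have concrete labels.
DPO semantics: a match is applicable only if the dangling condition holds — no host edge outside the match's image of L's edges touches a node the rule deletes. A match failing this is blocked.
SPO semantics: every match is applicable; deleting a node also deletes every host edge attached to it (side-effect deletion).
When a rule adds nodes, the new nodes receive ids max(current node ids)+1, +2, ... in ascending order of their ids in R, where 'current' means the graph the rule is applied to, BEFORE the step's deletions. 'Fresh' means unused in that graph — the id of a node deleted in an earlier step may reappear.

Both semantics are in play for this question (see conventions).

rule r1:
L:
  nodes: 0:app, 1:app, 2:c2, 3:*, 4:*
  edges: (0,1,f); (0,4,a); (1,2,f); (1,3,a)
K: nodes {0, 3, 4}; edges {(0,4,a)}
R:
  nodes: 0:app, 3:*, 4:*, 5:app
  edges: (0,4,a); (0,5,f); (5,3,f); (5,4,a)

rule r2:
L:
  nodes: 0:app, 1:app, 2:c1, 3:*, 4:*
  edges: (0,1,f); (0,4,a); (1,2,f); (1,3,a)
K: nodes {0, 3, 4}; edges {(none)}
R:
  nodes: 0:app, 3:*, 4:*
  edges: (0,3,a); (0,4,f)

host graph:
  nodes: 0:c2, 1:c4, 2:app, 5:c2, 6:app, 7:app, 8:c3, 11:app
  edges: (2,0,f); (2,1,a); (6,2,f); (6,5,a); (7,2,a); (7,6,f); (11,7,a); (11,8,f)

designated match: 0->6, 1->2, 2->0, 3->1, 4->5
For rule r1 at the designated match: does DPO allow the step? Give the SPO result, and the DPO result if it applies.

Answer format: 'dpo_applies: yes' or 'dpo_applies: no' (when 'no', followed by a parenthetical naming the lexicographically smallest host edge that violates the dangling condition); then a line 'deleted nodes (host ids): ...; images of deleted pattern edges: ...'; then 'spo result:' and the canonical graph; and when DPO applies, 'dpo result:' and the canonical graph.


dpo_applies: no
(the rule deletes node 2, which keeps host edge (7,2,a) outside the match image — the dangling condition fails, DPO blocks; SPO proceeds and side-deletes such edges)
deleted nodes (host ids): 0, 2; images of deleted pattern edges: (2,0,f); (2,1,a); (6,2,f)
spo result:
nodes: 1:c4, 5:c2, 6:app, 7:app, 8:c3, 11:app, 12:app
edges: (6,5,a); (6,12,f); (7,6,f); (11,7,a); (11,8,f); (12,1,f); (12,5,a)


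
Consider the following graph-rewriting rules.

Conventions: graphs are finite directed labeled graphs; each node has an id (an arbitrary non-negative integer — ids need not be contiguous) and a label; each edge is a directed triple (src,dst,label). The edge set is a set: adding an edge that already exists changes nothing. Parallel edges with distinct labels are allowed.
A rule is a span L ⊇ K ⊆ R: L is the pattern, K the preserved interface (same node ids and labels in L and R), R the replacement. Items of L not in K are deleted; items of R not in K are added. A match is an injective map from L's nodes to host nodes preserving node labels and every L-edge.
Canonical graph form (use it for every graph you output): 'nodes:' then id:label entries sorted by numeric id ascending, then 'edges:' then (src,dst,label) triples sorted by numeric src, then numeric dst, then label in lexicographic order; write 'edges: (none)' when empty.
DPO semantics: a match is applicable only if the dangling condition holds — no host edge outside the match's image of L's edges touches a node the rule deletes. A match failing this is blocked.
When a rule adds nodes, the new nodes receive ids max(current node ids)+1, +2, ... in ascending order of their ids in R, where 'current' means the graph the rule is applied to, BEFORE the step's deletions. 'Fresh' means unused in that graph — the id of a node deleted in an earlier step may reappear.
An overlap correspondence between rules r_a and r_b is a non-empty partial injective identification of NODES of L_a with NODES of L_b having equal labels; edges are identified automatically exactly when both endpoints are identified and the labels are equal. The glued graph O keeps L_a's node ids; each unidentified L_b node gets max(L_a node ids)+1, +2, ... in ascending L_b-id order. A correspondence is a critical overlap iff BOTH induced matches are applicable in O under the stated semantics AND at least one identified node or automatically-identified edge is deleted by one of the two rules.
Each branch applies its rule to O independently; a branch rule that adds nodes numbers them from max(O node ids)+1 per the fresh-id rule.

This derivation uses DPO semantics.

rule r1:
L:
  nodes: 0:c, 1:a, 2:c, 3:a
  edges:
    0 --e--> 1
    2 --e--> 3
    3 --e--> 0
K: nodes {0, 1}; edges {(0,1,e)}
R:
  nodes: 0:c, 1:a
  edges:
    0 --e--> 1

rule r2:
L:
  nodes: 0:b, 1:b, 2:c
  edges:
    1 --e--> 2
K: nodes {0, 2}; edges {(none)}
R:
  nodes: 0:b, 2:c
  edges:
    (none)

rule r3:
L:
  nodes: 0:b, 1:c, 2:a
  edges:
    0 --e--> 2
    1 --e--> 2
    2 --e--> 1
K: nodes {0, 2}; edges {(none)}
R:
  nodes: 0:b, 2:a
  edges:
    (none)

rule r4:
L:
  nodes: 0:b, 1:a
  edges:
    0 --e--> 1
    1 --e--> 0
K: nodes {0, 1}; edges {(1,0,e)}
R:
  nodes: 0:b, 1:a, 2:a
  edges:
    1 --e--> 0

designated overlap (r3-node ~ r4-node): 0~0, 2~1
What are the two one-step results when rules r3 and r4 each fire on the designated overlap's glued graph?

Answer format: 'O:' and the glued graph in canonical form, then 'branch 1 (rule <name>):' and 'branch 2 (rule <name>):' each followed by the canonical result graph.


O:
nodes: 0:b, 1:c, 2:a
edges: (0,2,e); (1,2,e); (2,0,e); (2,1,e)
branch 1 (rule r3):
nodes: 0:b, 2:a
edges: (2,0,e)
branch 2 (rule r4):
nodes: 0:b, 1:c, 2:a, 3:a
edges: (1,2,e); (2,0,e); (2,1,e)


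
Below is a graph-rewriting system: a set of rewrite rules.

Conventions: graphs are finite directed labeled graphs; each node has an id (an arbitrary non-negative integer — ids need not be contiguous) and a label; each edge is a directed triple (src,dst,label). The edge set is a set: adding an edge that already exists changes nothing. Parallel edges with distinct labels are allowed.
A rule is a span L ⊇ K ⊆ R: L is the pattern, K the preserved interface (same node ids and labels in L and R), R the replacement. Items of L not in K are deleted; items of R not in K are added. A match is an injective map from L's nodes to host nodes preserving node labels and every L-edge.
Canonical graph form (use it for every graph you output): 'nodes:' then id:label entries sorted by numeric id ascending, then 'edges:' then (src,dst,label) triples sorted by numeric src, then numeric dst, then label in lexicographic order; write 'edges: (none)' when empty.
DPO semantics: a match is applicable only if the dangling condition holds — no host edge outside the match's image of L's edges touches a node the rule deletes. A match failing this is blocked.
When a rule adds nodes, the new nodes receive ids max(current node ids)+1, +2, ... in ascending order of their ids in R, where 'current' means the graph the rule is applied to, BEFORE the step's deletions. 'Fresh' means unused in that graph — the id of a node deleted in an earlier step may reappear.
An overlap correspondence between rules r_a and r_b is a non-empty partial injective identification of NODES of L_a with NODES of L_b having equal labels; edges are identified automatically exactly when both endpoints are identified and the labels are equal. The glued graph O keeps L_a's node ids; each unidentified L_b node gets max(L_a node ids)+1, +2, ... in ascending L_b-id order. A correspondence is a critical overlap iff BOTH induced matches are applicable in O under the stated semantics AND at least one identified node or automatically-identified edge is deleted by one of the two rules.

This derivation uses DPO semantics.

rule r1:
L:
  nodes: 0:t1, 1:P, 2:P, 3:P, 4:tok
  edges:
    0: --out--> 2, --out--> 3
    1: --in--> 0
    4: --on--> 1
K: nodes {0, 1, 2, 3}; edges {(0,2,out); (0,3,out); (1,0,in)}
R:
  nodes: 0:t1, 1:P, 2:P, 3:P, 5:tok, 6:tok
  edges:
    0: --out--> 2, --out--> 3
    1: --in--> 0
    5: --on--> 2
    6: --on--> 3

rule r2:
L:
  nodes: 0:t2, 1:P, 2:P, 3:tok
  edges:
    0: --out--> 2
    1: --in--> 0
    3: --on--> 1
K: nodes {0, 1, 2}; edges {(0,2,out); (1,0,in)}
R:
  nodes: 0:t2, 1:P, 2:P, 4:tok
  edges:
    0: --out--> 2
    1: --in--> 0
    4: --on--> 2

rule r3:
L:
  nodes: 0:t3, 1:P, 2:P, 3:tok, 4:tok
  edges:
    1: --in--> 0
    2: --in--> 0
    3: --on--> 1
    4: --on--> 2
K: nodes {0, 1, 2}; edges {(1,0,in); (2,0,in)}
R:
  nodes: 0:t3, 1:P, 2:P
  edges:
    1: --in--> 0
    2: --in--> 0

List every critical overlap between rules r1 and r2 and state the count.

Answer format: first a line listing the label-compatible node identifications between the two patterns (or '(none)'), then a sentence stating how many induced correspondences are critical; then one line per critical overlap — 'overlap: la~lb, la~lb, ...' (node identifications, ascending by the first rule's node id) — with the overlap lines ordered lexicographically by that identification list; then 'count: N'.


label-compatible node identifications between L(r1) and L(r2): 1~1, 1~2, 2~1, 2~2, 3~1, 3~2, 4~3
3 of the induced correspondences are critical overlaps of r1 and r2.
overlap: 1~1, 2~2, 4~3
overlap: 1~1, 3~2, 4~3
overlap: 1~1, 4~3
count: 3


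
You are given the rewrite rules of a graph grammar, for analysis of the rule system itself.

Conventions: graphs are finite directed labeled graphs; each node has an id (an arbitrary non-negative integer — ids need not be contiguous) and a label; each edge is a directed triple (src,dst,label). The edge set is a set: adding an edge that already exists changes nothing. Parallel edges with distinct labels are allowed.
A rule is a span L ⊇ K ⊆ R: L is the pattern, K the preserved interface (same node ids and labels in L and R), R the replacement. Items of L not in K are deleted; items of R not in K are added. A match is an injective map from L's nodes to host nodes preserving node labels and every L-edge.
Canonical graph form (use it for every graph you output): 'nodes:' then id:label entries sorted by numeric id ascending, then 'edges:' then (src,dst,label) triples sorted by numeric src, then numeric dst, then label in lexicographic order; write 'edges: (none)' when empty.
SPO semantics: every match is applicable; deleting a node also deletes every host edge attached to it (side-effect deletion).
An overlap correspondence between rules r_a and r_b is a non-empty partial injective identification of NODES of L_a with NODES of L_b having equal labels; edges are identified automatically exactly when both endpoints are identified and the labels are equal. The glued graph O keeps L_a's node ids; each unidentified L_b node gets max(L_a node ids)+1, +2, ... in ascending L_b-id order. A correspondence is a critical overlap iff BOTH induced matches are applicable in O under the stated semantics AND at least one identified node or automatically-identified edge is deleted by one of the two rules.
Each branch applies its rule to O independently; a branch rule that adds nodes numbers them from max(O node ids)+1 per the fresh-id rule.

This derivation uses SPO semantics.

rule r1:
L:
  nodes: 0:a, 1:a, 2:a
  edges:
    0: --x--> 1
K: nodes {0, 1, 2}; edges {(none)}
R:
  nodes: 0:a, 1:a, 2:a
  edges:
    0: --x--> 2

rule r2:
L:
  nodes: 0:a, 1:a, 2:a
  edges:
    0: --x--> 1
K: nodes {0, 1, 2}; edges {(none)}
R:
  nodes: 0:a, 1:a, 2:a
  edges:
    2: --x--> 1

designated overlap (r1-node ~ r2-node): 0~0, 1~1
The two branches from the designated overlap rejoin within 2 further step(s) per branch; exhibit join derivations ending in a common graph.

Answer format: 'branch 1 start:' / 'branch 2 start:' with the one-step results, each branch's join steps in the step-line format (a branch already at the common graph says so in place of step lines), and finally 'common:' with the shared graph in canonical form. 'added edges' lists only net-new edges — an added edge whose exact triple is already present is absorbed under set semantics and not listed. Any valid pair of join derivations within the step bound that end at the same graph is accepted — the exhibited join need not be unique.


branch 1 start:
nodes: 0:a, 1:a, 2:a, 3:a
edges: (0,2,x)
branch 2 start:
nodes: 0:a, 1:a, 2:a, 3:a
edges: (3,1,x)
branch 1 step 1: rule r1; match: 0->0, 1->2, 2->1; deleted nodes (none); deleted edges (0,2,x); added nodes (none); added edges (0,1,x); result: nodes: 0:a, 1:a, 2:a, 3:a edges: (0,1,x)
branch 2 step 1: rule r2; match: 0->3, 1->1, 2->0; deleted nodes (none); deleted edges (3,1,x); added nodes (none); added edges (0,1,x); result: nodes: 0:a, 1:a, 2:a, 3:a edges: (0,1,x)
common:
nodes: 0:a, 1:a, 2:a, 3:a
edges: (0,1,x)


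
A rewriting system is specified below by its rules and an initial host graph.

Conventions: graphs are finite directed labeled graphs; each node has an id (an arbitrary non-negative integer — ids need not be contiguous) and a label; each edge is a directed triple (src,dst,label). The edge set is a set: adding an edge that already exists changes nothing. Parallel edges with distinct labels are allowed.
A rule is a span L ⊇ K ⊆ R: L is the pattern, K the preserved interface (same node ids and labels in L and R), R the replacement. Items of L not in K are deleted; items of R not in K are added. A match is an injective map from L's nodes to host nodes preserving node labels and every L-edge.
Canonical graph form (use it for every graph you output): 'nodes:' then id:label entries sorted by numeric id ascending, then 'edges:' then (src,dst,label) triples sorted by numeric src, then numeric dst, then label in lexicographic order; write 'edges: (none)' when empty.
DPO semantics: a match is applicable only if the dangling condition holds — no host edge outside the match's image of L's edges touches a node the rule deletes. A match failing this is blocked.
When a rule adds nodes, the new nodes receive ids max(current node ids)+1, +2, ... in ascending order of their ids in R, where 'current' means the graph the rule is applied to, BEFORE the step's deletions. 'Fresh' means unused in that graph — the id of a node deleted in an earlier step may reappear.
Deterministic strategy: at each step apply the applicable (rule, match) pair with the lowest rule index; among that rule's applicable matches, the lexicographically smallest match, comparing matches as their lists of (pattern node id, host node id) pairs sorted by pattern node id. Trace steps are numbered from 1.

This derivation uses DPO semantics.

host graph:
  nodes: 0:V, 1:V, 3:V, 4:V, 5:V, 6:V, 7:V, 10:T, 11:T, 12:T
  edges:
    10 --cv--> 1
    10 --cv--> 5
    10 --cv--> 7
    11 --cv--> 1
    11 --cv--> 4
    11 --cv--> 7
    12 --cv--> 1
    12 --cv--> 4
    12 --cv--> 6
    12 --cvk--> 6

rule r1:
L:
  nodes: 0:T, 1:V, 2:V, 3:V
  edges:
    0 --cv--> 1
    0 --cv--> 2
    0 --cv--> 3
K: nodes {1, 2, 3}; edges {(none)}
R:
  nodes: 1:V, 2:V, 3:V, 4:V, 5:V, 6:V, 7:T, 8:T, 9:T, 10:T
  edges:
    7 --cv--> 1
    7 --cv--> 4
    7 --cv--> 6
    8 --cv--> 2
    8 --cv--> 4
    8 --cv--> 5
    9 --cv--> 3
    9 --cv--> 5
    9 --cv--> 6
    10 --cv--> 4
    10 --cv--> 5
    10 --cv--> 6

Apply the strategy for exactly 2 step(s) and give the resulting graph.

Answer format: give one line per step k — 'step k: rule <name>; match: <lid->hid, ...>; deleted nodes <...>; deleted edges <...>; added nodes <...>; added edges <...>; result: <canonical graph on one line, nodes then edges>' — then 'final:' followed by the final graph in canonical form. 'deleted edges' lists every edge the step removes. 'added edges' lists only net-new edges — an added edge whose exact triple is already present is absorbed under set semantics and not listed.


step 1: rule r1; match: 0->10, 1->1, 2->5, 3->7; deleted nodes 10; deleted edges (10,1,cv); (10,5,cv); (10,7,cv); added nodes 13, 14, 15, 16, 17, 18, 19; added edges (16,1,cv); (16,13,cv); (16,15,cv); (17,5,cv); (17,13,cv); (17,14,cv); (18,7,cv); (18,14,cv); (18,15,cv); (19,13,cv); (19,14,cv); (19,15,cv); result: nodes: 0:V, 1:V, 3:V, 4:V, 5:V, 6:V, 7:V, 11:T, 12:T, 13:V, 14:V, 15:V, 16:T, 17:T, 18:T, 19:T edges: (11,1,cv); (11,4,cv); (11,7,cv); (12,1,cv); (12,4,cv); (12,6,cv); (12,6,cvk); (16,1,cv); (16,13,cv); (16,15,cv); (17,5,cv); (17,13,cv); (17,14,cv); (18,7,cv); (18,14,cv); (18,15,cv); (19,13,cv); (19,14,cv); (19,15,cv)
step 2: rule r1; match: 0->11, 1->1, 2->4, 3->7; deleted nodes 11; deleted edges (11,1,cv); (11,4,cv); (11,7,cv); added nodes 20, 21, 22, 23, 24, 25, 26; added edges (23,1,cv); (23,20,cv); (23,22,cv); (24,4,cv); (24,20,cv); (24,21,cv); (25,7,cv); (25,21,cv); (25,22,cv); (26,20,cv); (26,21,cv); (26,22,cv); result: nodes: 0:V, 1:V, 3:V, 4:V, 5:V, 6:V, 7:V, 12:T, 13:V, 14:V, 15:V, 16:T, 17:T, 18:T, 19:T, 20:V, 21:V, 22:V, 23:T, 24:T, 25:T, 26:T edges: (12,1,cv); (12,4,cv); (12,6,cv); (12,6,cvk); (16,1,cv); (16,13,cv); (16,15,cv); (17,5,cv); (17,13,cv); (17,14,cv); (18,7,cv); (18,14,cv); (18,15,cv); (19,13,cv); (19,14,cv); (19,15,cv); (23,1,cv); (23,20,cv); (23,22,cv); (24,4,cv); (24,20,cv); (24,21,cv); (25,7,cv); (25,21,cv); (25,22,cv); (26,20,cv); (26,21,cv); (26,22,cv)
final:
nodes: 0:V, 1:V, 3:V, 4:V, 5:V, 6:V, 7:V, 12:T, 13:V, 14:V, 15:V, 16:T, 17:T, 18:T, 19:T, 20:V, 21:V, 22:V, 23:T, 24:T, 25:T, 26:T
edges: (12,1,cv); (12,4,cv); (12,6,cv); (12,6,cvk); (16,1,cv); (16,13,cv); (16,15,cv); (17,5,cv); (17,13,cv); (17,14,cv); (18,7,cv); (18,14,cv); (18,15,cv); (19,13,cv); (19,14,cv); (19,15,cv); (23,1,cv); (23,20,cv); (23,22,cv); (24,4,cv); (24,20,cv); (24,21,cv); (25,7,cv); (25,21,cv); (25,22,cv); (26,20,cv); (26,21,cv); (26,22,cv)


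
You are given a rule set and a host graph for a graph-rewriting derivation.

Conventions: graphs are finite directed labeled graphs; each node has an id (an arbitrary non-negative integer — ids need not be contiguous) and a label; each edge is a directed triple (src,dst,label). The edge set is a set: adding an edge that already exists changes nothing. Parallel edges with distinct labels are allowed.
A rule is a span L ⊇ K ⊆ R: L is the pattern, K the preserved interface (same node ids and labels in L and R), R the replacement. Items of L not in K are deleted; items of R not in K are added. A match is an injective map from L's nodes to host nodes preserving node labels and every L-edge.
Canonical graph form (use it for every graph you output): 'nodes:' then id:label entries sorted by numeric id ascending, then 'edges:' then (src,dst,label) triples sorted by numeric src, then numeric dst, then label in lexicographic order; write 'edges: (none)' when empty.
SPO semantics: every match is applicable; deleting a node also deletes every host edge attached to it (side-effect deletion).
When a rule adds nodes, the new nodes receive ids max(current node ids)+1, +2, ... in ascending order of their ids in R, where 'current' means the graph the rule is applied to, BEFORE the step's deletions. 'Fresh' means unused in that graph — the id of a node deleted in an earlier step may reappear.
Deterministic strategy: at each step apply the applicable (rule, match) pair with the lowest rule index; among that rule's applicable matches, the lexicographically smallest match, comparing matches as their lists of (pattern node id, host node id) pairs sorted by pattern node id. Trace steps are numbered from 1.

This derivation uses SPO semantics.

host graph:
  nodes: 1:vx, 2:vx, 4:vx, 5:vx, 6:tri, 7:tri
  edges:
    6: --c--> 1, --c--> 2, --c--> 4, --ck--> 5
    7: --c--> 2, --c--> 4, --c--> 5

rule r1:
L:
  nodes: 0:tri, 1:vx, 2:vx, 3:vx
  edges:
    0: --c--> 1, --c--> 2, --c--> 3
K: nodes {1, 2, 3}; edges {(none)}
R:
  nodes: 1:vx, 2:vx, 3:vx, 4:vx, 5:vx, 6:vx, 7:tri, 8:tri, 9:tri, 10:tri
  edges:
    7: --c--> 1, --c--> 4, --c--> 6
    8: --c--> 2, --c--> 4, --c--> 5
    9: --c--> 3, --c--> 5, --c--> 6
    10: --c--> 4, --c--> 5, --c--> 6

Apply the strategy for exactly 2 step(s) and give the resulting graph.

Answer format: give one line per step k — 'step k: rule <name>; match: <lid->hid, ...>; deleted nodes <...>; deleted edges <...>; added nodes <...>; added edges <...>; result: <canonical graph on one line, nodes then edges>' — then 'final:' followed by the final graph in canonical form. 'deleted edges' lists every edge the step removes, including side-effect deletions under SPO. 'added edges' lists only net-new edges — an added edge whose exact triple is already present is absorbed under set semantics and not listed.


step 1: rule r1; match: 0->6, 1->1, 2->2, 3->4; deleted nodes 6; deleted edges (6,1,c); (6,2,c); (6,4,c); (6,5,ck); added nodes 8, 9, 10, 11, 12, 13, 14; added edges (11,1,c); (11,8,c); (11,10,c); (12,2,c); (12,8,c); (12,9,c); (13,4,c); (13,9,c); (13,10,c); (14,8,c); (14,9,c); (14,10,c); result: nodes: 1:vx, 2:vx, 4:vx, 5:vx, 7:tri, 8:vx, 9:vx, 10:vx, 11:tri, 12:tri, 13:tri, 14:tri edges: (7,2,c); (7,4,c); (7,5,c); (11,1,c); (11,8,c); (11,10,c); (12,2,c); (12,8,c); (12,9,c); (13,4,c); (13,9,c); (13,10,c); (14,8,c); (14,9,c); (14,10,c)
step 2: rule r1; match: 0->7, 1->2, 2->4, 3->5; deleted nodes 7; deleted edges (7,2,c); (7,4,c); (7,5,c); added nodes 15, 16, 17, 18, 19, 20, 21; added edges (18,2,c); (18,15,c); (18,17,c); (19,4,c); (19,15,c); (19,16,c); (20,5,c); (20,16,c); (20,17,c); (21,15,c); (21,16,c); (21,17,c); result: nodes: 1:vx, 2:vx, 4:vx, 5:vx, 8:vx, 9:vx, 10:vx, 11:tri, 12:tri, 13:tri, 14:tri, 15:vx, 16:vx, 17:vx, 18:tri, 19:tri, 20:tri, 21:tri edges: (11,1,c); (11,8,c); (11,10,c); (12,2,c); (12,8,c); (12,9,c); (13,4,c); (13,9,c); (13,10,c); (14,8,c); (14,9,c); (14,10,c); (18,2,c); (18,15,c); (18,17,c); (19,4,c); (19,15,c); (19,16,c); (20,5,c); (20,16,c); (20,17,c); (21,15,c); (21,16,c); (21,17,c)
final:
nodes: 1:vx, 2:vx, 4:vx, 5:vx, 8:vx, 9:vx, 10:vx, 11:tri, 12:tri, 13:tri, 14:tri, 15:vx, 16:vx, 17:vx, 18:tri, 19:tri, 20:tri, 21:tri
edges: (11,1,c); (11,8,c); (11,10,c); (12,2,c); (12,8,c); (12,9,c); (13,4,c); (13,9,c); (13,10,c); (14,8,c); (14,9,c); (14,10,c); (18,2,c); (18,15,c); (18,17,c); (19,4,c); (19,15,c); (19,16,c); (20,5,c); (20,16,c); (20,17,c); (21,15,c); (21,16,c); (21,17,c)


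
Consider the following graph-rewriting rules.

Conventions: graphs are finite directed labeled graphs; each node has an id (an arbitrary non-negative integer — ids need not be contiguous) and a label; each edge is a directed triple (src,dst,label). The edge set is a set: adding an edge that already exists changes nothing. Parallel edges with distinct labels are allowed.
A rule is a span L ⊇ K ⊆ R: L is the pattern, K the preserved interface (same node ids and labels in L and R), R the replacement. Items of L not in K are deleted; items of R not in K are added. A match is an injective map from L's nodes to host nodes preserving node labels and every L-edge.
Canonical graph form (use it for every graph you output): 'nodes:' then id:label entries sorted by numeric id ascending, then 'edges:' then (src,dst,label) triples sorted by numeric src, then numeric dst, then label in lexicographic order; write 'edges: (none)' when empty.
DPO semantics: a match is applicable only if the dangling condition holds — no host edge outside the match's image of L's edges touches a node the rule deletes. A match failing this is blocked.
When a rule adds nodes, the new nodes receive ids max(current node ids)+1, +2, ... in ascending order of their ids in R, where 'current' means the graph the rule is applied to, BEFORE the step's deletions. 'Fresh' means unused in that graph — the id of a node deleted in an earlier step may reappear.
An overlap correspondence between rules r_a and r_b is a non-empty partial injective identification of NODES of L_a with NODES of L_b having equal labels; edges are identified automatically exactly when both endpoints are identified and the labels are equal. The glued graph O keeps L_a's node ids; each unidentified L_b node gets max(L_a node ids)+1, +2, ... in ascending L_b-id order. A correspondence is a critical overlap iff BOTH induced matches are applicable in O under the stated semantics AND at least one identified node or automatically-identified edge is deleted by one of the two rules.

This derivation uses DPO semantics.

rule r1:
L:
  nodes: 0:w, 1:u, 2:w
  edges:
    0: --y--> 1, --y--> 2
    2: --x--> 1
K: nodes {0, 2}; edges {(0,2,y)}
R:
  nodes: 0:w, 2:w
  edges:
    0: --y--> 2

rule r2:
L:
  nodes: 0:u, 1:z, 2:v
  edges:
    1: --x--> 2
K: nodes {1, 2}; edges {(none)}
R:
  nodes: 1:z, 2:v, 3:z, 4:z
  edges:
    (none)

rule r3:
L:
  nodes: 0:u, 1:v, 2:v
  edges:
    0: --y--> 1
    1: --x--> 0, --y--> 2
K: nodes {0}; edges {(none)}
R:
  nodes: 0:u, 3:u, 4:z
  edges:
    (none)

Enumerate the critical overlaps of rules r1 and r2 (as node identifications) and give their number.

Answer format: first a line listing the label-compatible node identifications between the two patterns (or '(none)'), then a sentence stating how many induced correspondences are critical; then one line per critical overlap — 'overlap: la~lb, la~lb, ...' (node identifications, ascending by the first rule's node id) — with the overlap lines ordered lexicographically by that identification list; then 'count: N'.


label-compatible node identifications between L(r1) and L(r2): 1~0
0 of the induced correspondences are critical overlaps of r1 and r2.
count: 0


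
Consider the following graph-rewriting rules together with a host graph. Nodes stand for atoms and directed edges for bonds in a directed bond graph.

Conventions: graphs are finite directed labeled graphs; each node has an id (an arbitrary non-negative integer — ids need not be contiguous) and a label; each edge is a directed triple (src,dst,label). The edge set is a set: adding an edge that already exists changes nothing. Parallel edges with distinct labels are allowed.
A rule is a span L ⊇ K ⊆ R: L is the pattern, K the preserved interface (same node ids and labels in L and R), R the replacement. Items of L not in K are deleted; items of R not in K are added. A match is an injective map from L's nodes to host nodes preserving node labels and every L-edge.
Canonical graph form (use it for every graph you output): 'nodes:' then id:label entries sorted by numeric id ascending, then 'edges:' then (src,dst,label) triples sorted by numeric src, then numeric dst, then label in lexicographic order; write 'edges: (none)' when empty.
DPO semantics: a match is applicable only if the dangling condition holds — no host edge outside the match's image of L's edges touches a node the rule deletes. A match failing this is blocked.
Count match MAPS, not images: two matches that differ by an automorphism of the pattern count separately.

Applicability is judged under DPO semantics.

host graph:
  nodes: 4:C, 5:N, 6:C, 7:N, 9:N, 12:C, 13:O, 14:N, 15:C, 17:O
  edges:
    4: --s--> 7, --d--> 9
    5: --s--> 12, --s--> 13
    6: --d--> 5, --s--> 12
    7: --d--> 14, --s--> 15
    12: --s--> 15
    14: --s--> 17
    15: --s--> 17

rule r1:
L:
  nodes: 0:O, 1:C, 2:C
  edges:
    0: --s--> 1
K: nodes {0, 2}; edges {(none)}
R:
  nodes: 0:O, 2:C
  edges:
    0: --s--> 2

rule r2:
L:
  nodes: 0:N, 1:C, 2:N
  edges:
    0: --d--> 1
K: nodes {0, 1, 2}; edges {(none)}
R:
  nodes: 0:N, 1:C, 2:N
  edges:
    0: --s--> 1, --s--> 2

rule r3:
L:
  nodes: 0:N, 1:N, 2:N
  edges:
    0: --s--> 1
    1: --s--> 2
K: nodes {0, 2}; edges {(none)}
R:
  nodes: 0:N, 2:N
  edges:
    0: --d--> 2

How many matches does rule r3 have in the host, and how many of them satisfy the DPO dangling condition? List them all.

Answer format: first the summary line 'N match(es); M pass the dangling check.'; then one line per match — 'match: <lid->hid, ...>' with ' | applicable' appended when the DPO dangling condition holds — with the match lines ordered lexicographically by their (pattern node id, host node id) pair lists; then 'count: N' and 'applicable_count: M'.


0 match(es); 0 pass the dangling check.
count: 0
applicable_count: 0


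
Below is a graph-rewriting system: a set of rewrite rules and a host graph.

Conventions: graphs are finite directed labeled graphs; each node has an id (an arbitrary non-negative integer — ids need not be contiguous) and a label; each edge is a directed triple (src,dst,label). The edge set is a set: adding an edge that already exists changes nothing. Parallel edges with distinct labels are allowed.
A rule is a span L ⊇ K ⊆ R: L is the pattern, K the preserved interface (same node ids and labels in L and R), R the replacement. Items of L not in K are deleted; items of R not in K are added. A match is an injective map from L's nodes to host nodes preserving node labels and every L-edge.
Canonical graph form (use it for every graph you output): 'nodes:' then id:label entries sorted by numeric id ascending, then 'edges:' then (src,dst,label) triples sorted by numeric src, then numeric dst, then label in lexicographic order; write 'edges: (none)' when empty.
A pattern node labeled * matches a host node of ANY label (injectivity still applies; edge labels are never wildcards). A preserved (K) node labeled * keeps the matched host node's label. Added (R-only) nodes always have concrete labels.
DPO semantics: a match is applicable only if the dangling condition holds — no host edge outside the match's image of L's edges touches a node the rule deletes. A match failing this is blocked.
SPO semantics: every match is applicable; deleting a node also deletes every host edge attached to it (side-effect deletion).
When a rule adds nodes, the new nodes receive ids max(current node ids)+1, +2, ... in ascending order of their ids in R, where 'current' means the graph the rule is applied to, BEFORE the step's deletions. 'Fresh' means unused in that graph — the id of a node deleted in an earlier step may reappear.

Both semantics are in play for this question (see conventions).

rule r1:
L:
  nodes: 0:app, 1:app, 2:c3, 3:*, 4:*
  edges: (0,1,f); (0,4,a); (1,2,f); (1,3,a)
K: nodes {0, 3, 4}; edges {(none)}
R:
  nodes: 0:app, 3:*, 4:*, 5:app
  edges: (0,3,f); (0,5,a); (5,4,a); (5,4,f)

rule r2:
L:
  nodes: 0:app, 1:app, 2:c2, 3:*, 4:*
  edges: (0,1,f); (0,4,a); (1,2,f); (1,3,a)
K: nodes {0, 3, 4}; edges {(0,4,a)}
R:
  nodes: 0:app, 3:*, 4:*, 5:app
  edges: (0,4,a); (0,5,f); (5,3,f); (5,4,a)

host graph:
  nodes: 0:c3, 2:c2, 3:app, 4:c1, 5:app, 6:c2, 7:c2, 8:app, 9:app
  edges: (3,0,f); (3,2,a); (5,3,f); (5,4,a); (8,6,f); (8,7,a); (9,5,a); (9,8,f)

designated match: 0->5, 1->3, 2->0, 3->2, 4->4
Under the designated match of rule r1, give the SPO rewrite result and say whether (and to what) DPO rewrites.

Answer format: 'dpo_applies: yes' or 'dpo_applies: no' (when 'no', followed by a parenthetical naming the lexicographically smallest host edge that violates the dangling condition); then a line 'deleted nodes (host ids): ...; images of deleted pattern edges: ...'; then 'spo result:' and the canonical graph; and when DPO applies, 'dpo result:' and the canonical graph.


dpo_applies: yes
deleted nodes (host ids): 0, 3; images of deleted pattern edges: (3,0,f); (3,2,a); (5,3,f); (5,4,a)
spo result:
nodes: 2:c2, 4:c1, 5:app, 6:c2, 7:c2, 8:app, 9:app, 10:app
edges: (5,2,f); (5,10,a); (8,6,f); (8,7,a); (9,5,a); (9,8,f); (10,4,a); (10,4,f)
dpo result:
nodes: 2:c2, 4:c1, 5:app, 6:c2, 7:c2, 8:app, 9:app, 10:app
edges: (5,2,f); (5,10,a); (8,6,f); (8,7,a); (9,5,a); (9,8,f); (10,4,a); (10,4,f)
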